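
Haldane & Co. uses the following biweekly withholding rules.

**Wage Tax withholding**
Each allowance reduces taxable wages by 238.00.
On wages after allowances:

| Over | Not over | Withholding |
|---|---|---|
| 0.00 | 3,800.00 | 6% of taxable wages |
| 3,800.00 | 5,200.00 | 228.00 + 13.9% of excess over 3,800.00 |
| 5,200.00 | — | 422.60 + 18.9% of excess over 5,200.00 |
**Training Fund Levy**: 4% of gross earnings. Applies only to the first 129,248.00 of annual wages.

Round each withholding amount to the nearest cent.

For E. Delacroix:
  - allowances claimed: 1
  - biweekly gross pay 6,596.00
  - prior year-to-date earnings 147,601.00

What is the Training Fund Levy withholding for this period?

Training Fund Levy: YTD 147,601.00 ≥ cap 129,248.00 → 0.00

0.00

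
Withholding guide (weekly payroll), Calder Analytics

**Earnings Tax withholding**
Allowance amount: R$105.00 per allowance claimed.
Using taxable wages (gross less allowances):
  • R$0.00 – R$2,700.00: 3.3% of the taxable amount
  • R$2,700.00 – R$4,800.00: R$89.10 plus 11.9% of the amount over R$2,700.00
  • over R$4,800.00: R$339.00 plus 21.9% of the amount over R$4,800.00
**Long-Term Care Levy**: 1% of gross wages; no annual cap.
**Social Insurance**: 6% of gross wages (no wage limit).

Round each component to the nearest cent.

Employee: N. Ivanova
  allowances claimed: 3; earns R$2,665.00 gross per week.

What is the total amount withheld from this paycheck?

R$264.10

Earnings Tax: taxable = R$2,665.00 − 3×R$105.00 = R$2,350.00
  3.3% × R$2,350.00 = R$77.55
Long-Term Care Levy: 1% × R$2,665.00 = R$26.65
Social Insurance: 6% × R$2,665.00 = R$159.90
Total: R$77.55 + R$26.65 + R$159.90 = R$264.10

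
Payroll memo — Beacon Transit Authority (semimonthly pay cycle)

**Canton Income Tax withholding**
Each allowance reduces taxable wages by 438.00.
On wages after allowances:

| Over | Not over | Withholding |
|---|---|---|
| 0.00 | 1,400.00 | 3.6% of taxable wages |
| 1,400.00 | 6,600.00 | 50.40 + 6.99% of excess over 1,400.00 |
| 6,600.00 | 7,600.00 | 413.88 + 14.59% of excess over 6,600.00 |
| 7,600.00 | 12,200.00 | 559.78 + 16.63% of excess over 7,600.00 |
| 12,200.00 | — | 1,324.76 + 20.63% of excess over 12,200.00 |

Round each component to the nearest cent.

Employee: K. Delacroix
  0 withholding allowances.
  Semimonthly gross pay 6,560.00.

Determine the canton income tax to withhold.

411.08

Canton Income Tax: taxable = 6,560.00
  50.40 + 6.99% × (6,560.00 − 1,400.00) = 50.40 + 6.99% × 5,160.00 = 411.08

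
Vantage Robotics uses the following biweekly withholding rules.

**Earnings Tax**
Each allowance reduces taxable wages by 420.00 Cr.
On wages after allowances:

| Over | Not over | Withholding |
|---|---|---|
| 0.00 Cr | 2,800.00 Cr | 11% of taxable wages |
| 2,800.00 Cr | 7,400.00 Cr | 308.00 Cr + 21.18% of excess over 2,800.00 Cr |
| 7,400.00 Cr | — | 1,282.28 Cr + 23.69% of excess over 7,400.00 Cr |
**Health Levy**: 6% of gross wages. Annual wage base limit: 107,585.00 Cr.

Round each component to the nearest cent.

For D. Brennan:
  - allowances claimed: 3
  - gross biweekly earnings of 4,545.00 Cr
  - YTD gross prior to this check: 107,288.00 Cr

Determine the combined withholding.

Earnings Tax: taxable = 4,545.00 Cr − 3×420.00 Cr = 3,285.00 Cr
  308.00 Cr + 21.18% × (3,285.00 Cr − 2,800.00 Cr) = 308.00 Cr + 21.18% × 485.00 Cr = 410.72 Cr
Health Levy: cap 107,585.00 Cr − YTD 107,288.00 Cr = 297.00 Cr subject; 6% × 297.00 Cr = 17.82 Cr
Total: 410.72 Cr + 17.82 Cr = 428.54 Cr

428.54 Cr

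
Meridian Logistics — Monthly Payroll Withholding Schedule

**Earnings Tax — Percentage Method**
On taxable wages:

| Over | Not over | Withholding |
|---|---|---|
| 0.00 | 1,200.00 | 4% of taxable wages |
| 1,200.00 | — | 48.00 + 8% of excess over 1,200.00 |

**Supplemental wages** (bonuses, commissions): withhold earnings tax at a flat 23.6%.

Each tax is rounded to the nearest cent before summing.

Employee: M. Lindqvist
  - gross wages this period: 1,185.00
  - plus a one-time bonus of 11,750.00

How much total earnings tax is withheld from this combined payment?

Earnings Tax: taxable = 1,185.00
  4% × 1,185.00 = 47.40
Supplemental (23.6% flat on bonus): 23.6% × 11,750.00 = 2,773.00
Total earnings tax: 47.40 + 2,773.00 = 2,820.40

2,820.40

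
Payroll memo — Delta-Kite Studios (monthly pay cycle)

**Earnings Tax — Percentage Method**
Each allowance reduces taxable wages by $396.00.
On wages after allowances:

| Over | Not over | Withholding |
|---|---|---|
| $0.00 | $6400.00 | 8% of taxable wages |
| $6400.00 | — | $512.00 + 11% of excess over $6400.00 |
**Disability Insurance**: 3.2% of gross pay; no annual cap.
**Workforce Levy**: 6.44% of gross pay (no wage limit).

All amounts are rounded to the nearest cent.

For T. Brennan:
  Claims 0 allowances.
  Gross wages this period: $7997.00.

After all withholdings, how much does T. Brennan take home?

$6538.42

Earnings Tax: taxable = $7997.00
  $512.00 + 11% × ($7997.00 − $6400.00) = $512.00 + 11% × $1597.00 = $687.67
Disability Insurance: 3.2% × $7997.00 = $255.90
Workforce Levy: 6.44% × $7997.00 = $515.01
Total withheld: $687.67 + $255.90 + $515.01 = $1458.58
Net pay: $7997.00 − $1458.58 = $6538.42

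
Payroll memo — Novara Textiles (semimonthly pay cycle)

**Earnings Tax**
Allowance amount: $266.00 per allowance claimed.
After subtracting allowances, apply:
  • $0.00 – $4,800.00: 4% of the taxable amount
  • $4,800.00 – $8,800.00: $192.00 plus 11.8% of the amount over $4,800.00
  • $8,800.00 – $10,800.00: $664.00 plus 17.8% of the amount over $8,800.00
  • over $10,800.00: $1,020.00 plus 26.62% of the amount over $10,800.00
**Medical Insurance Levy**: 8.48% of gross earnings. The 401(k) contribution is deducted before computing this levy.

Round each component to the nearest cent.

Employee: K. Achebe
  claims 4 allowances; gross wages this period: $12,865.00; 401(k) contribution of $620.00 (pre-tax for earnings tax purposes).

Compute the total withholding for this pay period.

$2,159.80

Earnings Tax: taxable = $12,865.00 − $620.00 − 4×$266.00 = $11,181.00
  $1,020.00 + 26.62% × ($11,181.00 − $10,800.00) = $1,020.00 + 26.62% × $381.00 = $1,121.42
Medical Insurance Levy: 8.48% × $12,245.00 = $1,038.38
Total: $1,121.42 + $1,038.38 = $2,159.80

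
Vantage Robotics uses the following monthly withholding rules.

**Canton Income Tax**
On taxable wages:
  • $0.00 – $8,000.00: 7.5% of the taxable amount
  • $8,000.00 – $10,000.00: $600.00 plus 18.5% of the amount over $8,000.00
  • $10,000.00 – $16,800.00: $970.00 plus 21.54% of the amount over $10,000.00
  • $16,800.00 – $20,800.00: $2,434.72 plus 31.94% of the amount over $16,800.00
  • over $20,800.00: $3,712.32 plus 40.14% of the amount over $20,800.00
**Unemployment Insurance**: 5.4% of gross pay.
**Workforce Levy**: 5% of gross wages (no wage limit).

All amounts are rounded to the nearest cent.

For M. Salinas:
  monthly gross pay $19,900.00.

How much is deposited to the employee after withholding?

Canton Income Tax: taxable = $19,900.00
  $2,434.72 + 31.94% × ($19,900.00 − $16,800.00) = $2,434.72 + 31.94% × $3,100.00 = $3,424.86
Unemployment Insurance: 5.4% × $19,900.00 = $1,074.60
Workforce Levy: 5% × $19,900.00 = $995.00
Total withheld: $3,424.86 + $1,074.60 + $995.00 = $5,494.46
Net pay: $19,900.00 − $5,494.46 = $14,405.54

$14,405.54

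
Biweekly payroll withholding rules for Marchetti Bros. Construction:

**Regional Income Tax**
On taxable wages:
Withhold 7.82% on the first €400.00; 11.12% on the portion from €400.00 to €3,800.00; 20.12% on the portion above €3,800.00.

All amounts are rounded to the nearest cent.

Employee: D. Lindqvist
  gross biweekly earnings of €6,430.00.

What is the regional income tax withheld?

Regional Income Tax: taxable = €6,430.00
  €409.36 + 20.12% × (€6,430.00 − €3,800.00) = €409.36 + 20.12% × €2,630.00 = €938.52

€938.52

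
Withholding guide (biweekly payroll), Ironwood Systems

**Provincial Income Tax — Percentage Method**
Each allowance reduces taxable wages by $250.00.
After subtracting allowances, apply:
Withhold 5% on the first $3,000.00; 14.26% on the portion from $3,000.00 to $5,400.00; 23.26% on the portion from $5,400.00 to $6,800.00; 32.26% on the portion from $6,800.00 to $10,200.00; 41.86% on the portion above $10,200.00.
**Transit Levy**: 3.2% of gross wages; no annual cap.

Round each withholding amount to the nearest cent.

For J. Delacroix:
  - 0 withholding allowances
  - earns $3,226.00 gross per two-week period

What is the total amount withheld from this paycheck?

$285.46

Provincial Income Tax: taxable = $3,226.00
  $150.00 + 14.26% × ($3,226.00 − $3,000.00) = $150.00 + 14.26% × $226.00 = $182.23
Transit Levy: 3.2% × $3,226.00 = $103.23
Total: $182.23 + $103.23 = $285.46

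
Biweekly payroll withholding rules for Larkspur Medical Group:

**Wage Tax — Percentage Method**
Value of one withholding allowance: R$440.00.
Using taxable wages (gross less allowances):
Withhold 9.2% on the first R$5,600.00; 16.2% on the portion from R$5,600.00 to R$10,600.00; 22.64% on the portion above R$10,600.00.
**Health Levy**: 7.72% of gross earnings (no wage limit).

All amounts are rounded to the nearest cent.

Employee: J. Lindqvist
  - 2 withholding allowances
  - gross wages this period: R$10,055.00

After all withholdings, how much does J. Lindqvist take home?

Wage Tax: taxable = R$10,055.00 − 2×R$440.00 = R$9,175.00
  R$515.20 + 16.2% × (R$9,175.00 − R$5,600.00) = R$515.20 + 16.2% × R$3,575.00 = R$1,094.35
Health Levy: 7.72% × R$10,055.00 = R$776.25
Total withheld: R$1,094.35 + R$776.25 = R$1,870.60
Net pay: R$10,055.00 − R$1,870.60 = R$8,184.40

R$8,184.40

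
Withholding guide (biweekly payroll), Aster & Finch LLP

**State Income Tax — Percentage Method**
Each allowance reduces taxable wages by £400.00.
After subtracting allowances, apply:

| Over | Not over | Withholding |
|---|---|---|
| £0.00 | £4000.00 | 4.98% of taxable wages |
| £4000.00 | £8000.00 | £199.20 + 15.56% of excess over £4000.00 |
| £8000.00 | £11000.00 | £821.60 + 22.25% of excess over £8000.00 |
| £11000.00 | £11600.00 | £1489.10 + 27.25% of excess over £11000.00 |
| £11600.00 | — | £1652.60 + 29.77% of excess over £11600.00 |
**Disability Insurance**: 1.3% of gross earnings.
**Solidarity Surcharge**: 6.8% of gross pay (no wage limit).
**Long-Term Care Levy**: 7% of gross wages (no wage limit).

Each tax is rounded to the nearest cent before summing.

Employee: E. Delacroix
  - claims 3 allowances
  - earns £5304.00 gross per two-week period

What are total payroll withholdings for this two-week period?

State Income Tax: taxable = £5304.00 − 3×£400.00 = £4104.00
  £199.20 + 15.56% × (£4104.00 − £4000.00) = £199.20 + 15.56% × £104.00 = £215.38
Disability Insurance: 1.3% × £5304.00 = £68.95
Solidarity Surcharge: 6.8% × £5304.00 = £360.67
Long-Term Care Levy: 7% × £5304.00 = £371.28
Total: £215.38 + £68.95 + £360.67 + £371.28 = £1016.28

£1016.28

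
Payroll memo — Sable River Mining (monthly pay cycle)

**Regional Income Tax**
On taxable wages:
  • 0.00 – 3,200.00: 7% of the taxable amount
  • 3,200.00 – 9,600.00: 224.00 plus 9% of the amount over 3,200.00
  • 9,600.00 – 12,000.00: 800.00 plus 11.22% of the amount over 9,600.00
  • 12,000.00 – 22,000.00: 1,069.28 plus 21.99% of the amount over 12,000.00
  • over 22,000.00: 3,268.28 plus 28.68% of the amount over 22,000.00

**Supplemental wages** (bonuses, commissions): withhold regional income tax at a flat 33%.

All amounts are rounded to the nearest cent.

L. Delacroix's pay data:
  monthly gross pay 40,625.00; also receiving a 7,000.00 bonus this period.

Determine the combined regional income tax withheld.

10,919.93

Regional Income Tax: taxable = 40,625.00
  3,268.28 + 28.68% × (40,625.00 − 22,000.00) = 3,268.28 + 28.68% × 18,625.00 = 8,609.93
Supplemental (33% flat on bonus): 33% × 7,000.00 = 2,310.00
Total regional income tax: 8,609.93 + 2,310.00 = 10,919.93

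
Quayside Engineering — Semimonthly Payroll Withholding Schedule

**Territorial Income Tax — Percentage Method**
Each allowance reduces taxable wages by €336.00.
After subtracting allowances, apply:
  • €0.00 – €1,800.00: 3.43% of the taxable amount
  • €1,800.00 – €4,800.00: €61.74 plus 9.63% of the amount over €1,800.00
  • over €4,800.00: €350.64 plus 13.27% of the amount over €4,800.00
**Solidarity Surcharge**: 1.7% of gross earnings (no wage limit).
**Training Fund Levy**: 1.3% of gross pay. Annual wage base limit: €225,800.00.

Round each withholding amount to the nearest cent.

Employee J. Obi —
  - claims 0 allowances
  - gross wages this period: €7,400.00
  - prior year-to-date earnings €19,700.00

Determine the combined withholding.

€917.66

Territorial Income Tax: taxable = €7,400.00
  €350.64 + 13.27% × (€7,400.00 − €4,800.00) = €350.64 + 13.27% × €2,600.00 = €695.66
Solidarity Surcharge: 1.7% × €7,400.00 = €125.80
Training Fund Levy: 1.3% × €7,400.00 = €96.20
Total: €695.66 + €125.80 + €96.20 = €917.66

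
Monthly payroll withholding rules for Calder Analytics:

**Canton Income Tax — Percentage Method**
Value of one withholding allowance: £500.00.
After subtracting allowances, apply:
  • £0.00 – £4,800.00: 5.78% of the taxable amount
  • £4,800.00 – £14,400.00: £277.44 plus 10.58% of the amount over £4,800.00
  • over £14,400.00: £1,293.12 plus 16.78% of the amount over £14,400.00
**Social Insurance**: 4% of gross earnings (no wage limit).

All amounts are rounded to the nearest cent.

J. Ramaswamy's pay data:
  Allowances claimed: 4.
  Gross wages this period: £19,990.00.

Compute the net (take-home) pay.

£17,294.88

Canton Income Tax: taxable = £19,990.00 − 4×£500.00 = £17,990.00
  £1,293.12 + 16.78% × (£17,990.00 − £14,400.00) = £1,293.12 + 16.78% × £3,590.00 = £1,895.52
Social Insurance: 4% × £19,990.00 = £799.60
Total withheld: £1,895.52 + £799.60 = £2,695.12
Net pay: £19,990.00 − £2,695.12 = £17,294.88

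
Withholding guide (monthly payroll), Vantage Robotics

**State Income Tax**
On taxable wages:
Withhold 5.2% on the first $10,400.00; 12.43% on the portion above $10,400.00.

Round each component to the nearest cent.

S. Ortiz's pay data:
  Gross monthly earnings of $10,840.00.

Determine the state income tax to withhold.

$595.49

State Income Tax: taxable = $10,840.00
  $540.80 + 12.43% × ($10,840.00 − $10,400.00) = $540.80 + 12.43% × $440.00 = $595.49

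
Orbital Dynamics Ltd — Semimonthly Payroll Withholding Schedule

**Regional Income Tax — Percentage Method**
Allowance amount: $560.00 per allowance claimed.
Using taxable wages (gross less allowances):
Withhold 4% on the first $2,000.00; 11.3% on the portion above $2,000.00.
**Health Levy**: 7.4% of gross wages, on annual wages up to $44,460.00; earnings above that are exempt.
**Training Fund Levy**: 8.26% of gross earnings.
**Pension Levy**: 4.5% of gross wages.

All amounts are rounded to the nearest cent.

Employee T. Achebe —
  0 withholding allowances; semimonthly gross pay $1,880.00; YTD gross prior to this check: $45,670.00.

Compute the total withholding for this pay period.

Regional Income Tax: taxable = $1,880.00
  4% × $1,880.00 = $75.20
Health Levy: YTD $45,670.00 ≥ cap $44,460.00 → $0.00
Training Fund Levy: 8.26% × $1,880.00 = $155.29
Pension Levy: 4.5% × $1,880.00 = $84.60
Total: $75.20 + $0.00 + $155.29 + $84.60 = $315.09

$315.09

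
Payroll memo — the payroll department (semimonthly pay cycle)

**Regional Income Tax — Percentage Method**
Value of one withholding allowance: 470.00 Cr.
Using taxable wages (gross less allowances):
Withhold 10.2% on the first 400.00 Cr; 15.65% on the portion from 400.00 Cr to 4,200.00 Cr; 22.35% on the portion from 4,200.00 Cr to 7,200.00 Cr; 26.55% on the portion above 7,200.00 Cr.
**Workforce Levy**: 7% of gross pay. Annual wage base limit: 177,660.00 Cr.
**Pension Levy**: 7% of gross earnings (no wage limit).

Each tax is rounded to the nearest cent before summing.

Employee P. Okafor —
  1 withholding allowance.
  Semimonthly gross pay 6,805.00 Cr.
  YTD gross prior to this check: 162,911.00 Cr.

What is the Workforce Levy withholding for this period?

Workforce Levy: 7% × 6,805.00 Cr = 476.35 Cr

476.35 Cr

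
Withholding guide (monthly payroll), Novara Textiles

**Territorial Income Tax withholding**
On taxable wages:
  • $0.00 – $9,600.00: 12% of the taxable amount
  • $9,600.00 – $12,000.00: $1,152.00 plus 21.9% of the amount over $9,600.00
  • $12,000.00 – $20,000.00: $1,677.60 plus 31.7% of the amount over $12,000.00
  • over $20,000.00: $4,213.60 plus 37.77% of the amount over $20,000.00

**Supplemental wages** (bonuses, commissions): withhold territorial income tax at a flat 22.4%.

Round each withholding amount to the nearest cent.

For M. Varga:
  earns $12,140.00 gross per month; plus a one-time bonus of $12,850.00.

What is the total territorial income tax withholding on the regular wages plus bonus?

$4,600.38

Territorial Income Tax: taxable = $12,140.00
  $1,677.60 + 31.7% × ($12,140.00 − $12,000.00) = $1,677.60 + 31.7% × $140.00 = $1,721.98
Supplemental (22.4% flat on bonus): 22.4% × $12,850.00 = $2,878.40
Total territorial income tax: $1,721.98 + $2,878.40 = $4,600.38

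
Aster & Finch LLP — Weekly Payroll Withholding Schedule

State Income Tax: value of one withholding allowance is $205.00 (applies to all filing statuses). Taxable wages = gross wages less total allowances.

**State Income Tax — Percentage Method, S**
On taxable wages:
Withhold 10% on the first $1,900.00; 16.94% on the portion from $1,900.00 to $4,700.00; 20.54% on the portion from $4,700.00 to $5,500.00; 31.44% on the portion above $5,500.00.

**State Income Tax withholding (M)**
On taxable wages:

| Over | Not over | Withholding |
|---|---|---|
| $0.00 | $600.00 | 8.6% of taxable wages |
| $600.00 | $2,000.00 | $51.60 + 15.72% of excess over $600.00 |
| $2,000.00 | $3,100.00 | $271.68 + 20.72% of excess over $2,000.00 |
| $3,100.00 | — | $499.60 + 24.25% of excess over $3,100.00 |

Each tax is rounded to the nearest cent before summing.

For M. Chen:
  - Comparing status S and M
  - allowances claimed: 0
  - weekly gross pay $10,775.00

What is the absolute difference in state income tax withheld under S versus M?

State Income Tax (S): taxable = $10,775.00
  $828.64 + 31.44% × ($10,775.00 − $5,500.00) = $828.64 + 31.44% × $5,275.00 = $2,487.10
State Income Tax (M): taxable = $10,775.00
  $499.60 + 24.25% × ($10,775.00 − $3,100.00) = $499.60 + 24.25% × $7,675.00 = $2,360.79
Difference: |$2,487.10 − $2,360.79| = $126.31 (higher under S)

$126.31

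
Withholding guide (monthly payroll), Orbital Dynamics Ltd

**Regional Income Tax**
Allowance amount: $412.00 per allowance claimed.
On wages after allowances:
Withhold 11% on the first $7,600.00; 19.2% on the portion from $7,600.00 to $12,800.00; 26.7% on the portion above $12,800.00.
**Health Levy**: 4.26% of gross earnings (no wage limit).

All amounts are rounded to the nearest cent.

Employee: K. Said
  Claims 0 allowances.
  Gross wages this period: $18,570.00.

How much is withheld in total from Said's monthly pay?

$4,166.07

Regional Income Tax: taxable = $18,570.00
  $1,834.40 + 26.7% × ($18,570.00 − $12,800.00) = $1,834.40 + 26.7% × $5,770.00 = $3,374.99
Health Levy: 4.26% × $18,570.00 = $791.08
Total: $3,374.99 + $791.08 = $4,166.07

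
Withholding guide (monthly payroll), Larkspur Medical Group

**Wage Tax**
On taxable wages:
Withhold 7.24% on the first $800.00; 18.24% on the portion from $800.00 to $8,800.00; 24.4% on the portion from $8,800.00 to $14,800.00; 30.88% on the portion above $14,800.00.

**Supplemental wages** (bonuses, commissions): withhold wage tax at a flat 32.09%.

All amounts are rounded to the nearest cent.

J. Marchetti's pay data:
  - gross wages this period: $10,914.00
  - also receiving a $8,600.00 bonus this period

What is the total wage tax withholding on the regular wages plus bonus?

Wage Tax: taxable = $10,914.00
  $1,517.12 + 24.4% × ($10,914.00 − $8,800.00) = $1,517.12 + 24.4% × $2,114.00 = $2,032.94
Supplemental (32.09% flat on bonus): 32.09% × $8,600.00 = $2,759.74
Total wage tax: $2,032.94 + $2,759.74 = $4,792.68

$4,792.68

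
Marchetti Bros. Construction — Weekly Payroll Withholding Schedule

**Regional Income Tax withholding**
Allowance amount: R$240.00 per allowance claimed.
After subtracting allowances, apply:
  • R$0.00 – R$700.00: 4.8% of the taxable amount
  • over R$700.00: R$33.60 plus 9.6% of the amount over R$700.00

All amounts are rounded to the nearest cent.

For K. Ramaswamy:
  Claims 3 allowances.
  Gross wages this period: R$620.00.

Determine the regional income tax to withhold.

Regional Income Tax: taxable = R$620.00 − 3×R$240.00 = R$-100.00
  Taxable ≤ 0 → R$0.00

R$0.00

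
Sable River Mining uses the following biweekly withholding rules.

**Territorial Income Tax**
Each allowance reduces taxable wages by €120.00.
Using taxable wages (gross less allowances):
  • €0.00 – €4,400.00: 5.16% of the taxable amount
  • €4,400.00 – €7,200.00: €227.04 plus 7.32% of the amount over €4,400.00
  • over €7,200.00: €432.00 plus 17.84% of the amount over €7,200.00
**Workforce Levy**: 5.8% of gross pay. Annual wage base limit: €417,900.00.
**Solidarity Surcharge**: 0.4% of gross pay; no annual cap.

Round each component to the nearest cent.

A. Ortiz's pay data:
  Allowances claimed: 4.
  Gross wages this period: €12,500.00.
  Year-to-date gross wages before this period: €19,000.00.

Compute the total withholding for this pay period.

€2,066.89

Territorial Income Tax: taxable = €12,500.00 − 4×€120.00 = €12,020.00
  €432.00 + 17.84% × (€12,020.00 − €7,200.00) = €432.00 + 17.84% × €4,820.00 = €1,291.89
Workforce Levy: 5.8% × €12,500.00 = €725.00
Solidarity Surcharge: 0.4% × €12,500.00 = €50.00
Total: €1,291.89 + €725.00 + €50.00 = €2,066.89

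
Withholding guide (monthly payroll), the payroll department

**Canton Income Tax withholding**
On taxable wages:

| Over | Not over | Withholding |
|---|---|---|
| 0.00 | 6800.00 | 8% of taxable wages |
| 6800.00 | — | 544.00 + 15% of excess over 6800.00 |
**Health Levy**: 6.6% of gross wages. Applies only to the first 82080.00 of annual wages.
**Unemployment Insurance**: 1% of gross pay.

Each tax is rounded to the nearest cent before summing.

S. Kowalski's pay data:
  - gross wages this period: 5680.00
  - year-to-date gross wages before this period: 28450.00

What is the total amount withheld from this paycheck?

886.08

Canton Income Tax: taxable = 5680.00
  8% × 5680.00 = 454.40
Health Levy: 6.6% × 5680.00 = 374.88
Unemployment Insurance: 1% × 5680.00 = 56.80
Total: 454.40 + 374.88 + 56.80 = 886.08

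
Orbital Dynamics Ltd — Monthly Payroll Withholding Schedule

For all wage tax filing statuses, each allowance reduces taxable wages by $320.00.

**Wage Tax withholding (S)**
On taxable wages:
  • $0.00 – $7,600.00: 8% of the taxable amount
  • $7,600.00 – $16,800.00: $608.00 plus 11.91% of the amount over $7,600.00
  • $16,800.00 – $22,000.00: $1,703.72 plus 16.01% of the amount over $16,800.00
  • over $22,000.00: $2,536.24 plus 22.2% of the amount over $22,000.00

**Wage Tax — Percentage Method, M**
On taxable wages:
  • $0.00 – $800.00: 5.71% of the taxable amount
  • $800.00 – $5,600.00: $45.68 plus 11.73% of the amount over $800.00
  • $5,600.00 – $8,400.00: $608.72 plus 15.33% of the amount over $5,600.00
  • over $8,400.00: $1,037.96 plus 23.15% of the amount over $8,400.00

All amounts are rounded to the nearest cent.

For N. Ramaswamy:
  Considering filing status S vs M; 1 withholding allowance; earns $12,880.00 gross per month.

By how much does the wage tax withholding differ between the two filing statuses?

Wage Tax (S): taxable = $12,880.00 − 1×$320.00 = $12,560.00
  $608.00 + 11.91% × ($12,560.00 − $7,600.00) = $608.00 + 11.91% × $4,960.00 = $1,198.74
Wage Tax (M): taxable = $12,880.00 − 1×$320.00 = $12,560.00
  $1,037.96 + 23.15% × ($12,560.00 − $8,400.00) = $1,037.96 + 23.15% × $4,160.00 = $2,001.00
Difference: |$1,198.74 − $2,001.00| = $802.26 (higher under M)

$802.26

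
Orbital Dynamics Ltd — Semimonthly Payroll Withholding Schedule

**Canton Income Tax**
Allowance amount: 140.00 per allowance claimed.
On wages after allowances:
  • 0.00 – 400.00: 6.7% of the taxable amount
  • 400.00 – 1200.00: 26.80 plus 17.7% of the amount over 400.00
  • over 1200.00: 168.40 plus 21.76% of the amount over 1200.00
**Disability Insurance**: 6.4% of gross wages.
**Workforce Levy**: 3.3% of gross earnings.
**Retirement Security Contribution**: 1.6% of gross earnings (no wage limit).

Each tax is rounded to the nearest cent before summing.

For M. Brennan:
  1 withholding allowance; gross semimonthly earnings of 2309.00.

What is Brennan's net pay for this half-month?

1668.83

Canton Income Tax: taxable = 2309.00 − 1×140.00 = 2169.00
  168.40 + 21.76% × (2169.00 − 1200.00) = 168.40 + 21.76% × 969.00 = 379.25
Disability Insurance: 6.4% × 2309.00 = 147.78
Workforce Levy: 3.3% × 2309.00 = 76.20
Retirement Security Contribution: 1.6% × 2309.00 = 36.94
Total withheld: 379.25 + 147.78 + 76.20 + 36.94 = 640.17
Net pay: 2309.00 − 640.17 = 1668.83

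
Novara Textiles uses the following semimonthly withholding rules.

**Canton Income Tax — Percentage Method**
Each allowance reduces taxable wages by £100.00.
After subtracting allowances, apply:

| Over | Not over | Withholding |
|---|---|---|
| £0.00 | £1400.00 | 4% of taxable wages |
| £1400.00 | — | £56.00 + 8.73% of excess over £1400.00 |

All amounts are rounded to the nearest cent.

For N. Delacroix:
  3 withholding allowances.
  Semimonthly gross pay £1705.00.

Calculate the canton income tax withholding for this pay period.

Canton Income Tax: taxable = £1705.00 − 3×£100.00 = £1405.00
  £56.00 + 8.73% × (£1405.00 − £1400.00) = £56.00 + 8.73% × £5.00 = £56.44

£56.44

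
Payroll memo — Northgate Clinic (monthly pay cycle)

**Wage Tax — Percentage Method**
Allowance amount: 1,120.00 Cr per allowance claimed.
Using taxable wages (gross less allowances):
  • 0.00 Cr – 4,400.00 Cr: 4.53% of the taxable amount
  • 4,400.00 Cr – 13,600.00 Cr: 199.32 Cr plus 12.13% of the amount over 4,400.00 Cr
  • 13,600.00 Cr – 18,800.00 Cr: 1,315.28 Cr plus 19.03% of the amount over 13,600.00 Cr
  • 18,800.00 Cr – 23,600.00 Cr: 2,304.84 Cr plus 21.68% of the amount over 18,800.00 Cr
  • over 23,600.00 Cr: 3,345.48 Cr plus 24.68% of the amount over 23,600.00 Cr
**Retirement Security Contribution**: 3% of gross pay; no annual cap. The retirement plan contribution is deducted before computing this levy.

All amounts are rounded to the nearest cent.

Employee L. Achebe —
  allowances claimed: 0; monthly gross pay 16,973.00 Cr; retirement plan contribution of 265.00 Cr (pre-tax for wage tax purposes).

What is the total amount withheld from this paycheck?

2,407.97 Cr

Wage Tax: taxable = 16,973.00 Cr − 265.00 Cr = 16,708.00 Cr
  1,315.28 Cr + 19.03% × (16,708.00 Cr − 13,600.00 Cr) = 1,315.28 Cr + 19.03% × 3,108.00 Cr = 1,906.73 Cr
Retirement Security Contribution: 3% × 16,708.00 Cr = 501.24 Cr
Total: 1,906.73 Cr + 501.24 Cr = 2,407.97 Cr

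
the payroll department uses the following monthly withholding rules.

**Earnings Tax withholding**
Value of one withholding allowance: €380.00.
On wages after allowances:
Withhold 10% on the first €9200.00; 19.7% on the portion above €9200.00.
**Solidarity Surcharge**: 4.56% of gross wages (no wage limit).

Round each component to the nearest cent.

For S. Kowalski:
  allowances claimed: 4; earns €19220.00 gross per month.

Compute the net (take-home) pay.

€15749.07

Earnings Tax: taxable = €19220.00 − 4×€380.00 = €17700.00
  €920.00 + 19.7% × (€17700.00 − €9200.00) = €920.00 + 19.7% × €8500.00 = €2594.50
Solidarity Surcharge: 4.56% × €19220.00 = €876.43
Total withheld: €2594.50 + €876.43 = €3470.93
Net pay: €19220.00 − €3470.93 = €15749.07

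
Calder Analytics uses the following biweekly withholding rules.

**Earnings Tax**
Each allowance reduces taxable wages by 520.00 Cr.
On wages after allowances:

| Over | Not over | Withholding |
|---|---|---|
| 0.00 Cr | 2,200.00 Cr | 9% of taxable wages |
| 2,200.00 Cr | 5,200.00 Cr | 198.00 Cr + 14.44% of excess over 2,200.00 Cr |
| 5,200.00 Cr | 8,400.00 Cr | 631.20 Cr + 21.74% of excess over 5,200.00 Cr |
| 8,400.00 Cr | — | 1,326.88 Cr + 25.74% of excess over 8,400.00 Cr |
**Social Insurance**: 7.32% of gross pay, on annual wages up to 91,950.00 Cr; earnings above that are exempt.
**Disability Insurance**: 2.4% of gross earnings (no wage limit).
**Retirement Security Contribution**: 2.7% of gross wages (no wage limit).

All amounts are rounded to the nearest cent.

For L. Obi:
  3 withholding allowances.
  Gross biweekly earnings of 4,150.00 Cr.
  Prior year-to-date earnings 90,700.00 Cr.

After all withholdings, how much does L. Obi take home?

3,592.53 Cr

Earnings Tax: taxable = 4,150.00 Cr − 3×520.00 Cr = 2,590.00 Cr
  198.00 Cr + 14.44% × (2,590.00 Cr − 2,200.00 Cr) = 198.00 Cr + 14.44% × 390.00 Cr = 254.32 Cr
Social Insurance: cap 91,950.00 Cr − YTD 90,700.00 Cr = 1,250.00 Cr subject; 7.32% × 1,250.00 Cr = 91.50 Cr
Disability Insurance: 2.4% × 4,150.00 Cr = 99.60 Cr
Retirement Security Contribution: 2.7% × 4,150.00 Cr = 112.05 Cr
Total withheld: 254.32 Cr + 91.50 Cr + 99.60 Cr + 112.05 Cr = 557.47 Cr
Net pay: 4,150.00 Cr − 557.47 Cr = 3,592.53 Cr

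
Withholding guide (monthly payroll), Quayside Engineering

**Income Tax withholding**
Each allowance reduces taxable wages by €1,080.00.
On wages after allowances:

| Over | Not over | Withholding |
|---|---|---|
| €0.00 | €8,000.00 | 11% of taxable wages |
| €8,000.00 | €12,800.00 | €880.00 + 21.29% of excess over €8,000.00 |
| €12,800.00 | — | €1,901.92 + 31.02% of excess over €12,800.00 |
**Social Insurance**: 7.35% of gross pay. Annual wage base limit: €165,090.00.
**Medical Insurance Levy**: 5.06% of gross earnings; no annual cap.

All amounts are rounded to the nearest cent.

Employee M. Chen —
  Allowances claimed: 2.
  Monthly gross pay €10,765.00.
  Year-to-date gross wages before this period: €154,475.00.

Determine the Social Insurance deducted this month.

€780.20

Social Insurance: cap €165,090.00 − YTD €154,475.00 = €10,615.00 subject; 7.35% × €10,615.00 = €780.20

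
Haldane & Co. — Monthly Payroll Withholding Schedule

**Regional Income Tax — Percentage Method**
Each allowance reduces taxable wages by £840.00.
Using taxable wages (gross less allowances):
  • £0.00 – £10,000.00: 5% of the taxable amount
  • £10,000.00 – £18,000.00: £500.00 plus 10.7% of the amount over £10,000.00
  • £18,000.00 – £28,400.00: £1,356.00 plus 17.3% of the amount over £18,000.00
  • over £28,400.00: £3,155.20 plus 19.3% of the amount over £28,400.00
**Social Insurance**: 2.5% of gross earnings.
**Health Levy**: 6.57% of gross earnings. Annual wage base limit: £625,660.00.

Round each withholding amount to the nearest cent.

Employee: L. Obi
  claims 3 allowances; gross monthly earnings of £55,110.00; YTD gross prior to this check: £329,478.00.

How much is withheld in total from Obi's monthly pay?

Regional Income Tax: taxable = £55,110.00 − 3×£840.00 = £52,590.00
  £3,155.20 + 19.3% × (£52,590.00 − £28,400.00) = £3,155.20 + 19.3% × £24,190.00 = £7,823.87
Social Insurance: 2.5% × £55,110.00 = £1,377.75
Health Levy: 6.57% × £55,110.00 = £3,620.73
Total: £7,823.87 + £1,377.75 + £3,620.73 = £12,822.35

£12,822.35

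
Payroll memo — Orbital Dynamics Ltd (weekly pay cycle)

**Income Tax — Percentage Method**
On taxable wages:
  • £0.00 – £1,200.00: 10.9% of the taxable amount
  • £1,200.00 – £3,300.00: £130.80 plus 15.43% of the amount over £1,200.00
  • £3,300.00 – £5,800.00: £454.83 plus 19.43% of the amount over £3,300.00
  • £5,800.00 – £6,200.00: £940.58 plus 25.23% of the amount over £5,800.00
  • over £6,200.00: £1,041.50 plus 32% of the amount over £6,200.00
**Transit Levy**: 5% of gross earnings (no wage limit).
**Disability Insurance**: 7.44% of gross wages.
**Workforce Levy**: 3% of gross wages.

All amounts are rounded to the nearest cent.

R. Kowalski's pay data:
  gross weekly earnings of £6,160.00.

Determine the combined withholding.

Income Tax: taxable = £6,160.00
  £940.58 + 25.23% × (£6,160.00 − £5,800.00) = £940.58 + 25.23% × £360.00 = £1,031.41
Transit Levy: 5% × £6,160.00 = £308.00
Disability Insurance: 7.44% × £6,160.00 = £458.30
Workforce Levy: 3% × £6,160.00 = £184.80
Total: £1,031.41 + £308.00 + £458.30 + £184.80 = £1,982.51

£1,982.51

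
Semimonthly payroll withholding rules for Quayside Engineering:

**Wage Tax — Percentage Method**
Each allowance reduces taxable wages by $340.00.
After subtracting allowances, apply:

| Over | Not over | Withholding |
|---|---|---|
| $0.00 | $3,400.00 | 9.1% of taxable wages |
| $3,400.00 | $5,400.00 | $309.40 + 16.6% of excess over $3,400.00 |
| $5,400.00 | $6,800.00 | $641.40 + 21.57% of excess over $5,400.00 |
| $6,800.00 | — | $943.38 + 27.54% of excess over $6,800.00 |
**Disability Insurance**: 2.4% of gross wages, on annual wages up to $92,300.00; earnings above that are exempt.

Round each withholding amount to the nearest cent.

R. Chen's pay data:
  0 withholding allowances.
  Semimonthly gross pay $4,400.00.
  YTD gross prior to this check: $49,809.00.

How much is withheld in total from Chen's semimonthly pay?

Wage Tax: taxable = $4,400.00
  $309.40 + 16.6% × ($4,400.00 − $3,400.00) = $309.40 + 16.6% × $1,000.00 = $475.40
Disability Insurance: 2.4% × $4,400.00 = $105.60
Total: $475.40 + $105.60 = $581.00

$581.00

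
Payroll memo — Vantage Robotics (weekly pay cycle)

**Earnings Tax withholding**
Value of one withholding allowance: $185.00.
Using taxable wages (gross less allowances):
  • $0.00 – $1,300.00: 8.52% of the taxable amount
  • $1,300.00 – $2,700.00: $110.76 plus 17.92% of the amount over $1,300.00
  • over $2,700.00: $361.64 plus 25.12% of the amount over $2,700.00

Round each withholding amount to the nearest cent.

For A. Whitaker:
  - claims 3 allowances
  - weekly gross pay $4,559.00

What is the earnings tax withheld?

Earnings Tax: taxable = $4,559.00 − 3×$185.00 = $4,004.00
  $361.64 + 25.12% × ($4,004.00 − $2,700.00) = $361.64 + 25.12% × $1,304.00 = $689.20

$689.20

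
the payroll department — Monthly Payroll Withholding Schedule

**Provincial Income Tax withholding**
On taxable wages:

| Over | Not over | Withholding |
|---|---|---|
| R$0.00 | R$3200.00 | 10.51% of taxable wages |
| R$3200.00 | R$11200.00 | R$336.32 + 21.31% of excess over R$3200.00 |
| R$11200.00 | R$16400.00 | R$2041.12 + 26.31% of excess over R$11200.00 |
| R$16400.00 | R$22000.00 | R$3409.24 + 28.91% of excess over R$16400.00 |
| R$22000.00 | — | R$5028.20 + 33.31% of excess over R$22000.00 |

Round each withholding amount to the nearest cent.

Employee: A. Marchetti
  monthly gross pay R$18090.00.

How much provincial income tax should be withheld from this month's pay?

R$3897.82

Provincial Income Tax: taxable = R$18090.00
  R$3409.24 + 28.91% × (R$18090.00 − R$16400.00) = R$3409.24 + 28.91% × R$1690.00 = R$3897.82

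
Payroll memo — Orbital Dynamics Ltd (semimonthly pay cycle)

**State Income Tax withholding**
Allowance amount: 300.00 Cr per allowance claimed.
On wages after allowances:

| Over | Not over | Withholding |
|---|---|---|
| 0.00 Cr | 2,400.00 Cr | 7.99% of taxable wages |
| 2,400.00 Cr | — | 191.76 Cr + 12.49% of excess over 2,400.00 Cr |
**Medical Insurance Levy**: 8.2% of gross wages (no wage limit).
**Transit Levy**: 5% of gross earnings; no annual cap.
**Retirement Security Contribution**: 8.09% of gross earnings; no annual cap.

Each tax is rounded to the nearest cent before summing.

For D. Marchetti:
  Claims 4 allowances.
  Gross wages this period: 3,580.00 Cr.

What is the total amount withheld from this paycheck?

State Income Tax: taxable = 3,580.00 Cr − 4×300.00 Cr = 2,380.00 Cr
  7.99% × 2,380.00 Cr = 190.16 Cr
Medical Insurance Levy: 8.2% × 3,580.00 Cr = 293.56 Cr
Transit Levy: 5% × 3,580.00 Cr = 179.00 Cr
Retirement Security Contribution: 8.09% × 3,580.00 Cr = 289.62 Cr
Total: 190.16 Cr + 293.56 Cr + 179.00 Cr + 289.62 Cr = 952.34 Cr

952.34 Cr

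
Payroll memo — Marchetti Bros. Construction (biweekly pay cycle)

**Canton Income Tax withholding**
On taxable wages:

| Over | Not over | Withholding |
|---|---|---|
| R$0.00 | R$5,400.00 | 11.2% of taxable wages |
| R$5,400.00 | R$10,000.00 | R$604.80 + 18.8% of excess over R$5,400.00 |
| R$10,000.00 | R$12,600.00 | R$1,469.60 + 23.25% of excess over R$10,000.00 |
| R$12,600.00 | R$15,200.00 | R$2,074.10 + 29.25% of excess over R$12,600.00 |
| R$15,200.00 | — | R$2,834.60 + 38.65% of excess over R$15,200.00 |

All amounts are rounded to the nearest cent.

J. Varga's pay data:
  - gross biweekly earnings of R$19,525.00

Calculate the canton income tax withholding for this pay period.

Canton Income Tax: taxable = R$19,525.00
  R$2,834.60 + 38.65% × (R$19,525.00 − R$15,200.00) = R$2,834.60 + 38.65% × R$4,325.00 = R$4,506.21

R$4,506.21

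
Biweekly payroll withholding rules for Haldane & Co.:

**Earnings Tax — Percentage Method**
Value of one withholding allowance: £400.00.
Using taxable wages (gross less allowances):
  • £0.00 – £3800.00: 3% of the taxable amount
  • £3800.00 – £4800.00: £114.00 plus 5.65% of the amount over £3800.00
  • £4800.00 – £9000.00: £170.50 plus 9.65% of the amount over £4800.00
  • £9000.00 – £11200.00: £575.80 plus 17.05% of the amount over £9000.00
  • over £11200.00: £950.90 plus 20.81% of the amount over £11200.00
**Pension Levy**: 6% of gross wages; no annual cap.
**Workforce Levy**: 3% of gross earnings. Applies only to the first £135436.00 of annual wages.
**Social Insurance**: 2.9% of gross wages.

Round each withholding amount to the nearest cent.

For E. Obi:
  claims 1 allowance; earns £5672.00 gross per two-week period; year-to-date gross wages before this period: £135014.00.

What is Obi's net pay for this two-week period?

Earnings Tax: taxable = £5672.00 − 1×£400.00 = £5272.00
  £170.50 + 9.65% × (£5272.00 − £4800.00) = £170.50 + 9.65% × £472.00 = £216.05
Pension Levy: 6% × £5672.00 = £340.32
Workforce Levy: cap £135436.00 − YTD £135014.00 = £422.00 subject; 3% × £422.00 = £12.66
Social Insurance: 2.9% × £5672.00 = £164.49
Total withheld: £216.05 + £340.32 + £12.66 + £164.49 = £733.52
Net pay: £5672.00 − £733.52 = £4938.48

£4938.48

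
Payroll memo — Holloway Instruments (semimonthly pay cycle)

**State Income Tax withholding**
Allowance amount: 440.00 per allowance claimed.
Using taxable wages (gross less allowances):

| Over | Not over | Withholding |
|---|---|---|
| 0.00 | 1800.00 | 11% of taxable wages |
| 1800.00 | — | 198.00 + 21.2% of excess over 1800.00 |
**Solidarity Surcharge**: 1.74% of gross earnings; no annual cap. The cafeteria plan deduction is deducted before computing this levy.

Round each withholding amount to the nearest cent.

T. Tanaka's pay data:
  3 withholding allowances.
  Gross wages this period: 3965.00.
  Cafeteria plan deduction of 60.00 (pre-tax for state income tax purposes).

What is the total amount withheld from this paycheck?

State Income Tax: taxable = 3965.00 − 60.00 − 3×440.00 = 2585.00
  198.00 + 21.2% × (2585.00 − 1800.00) = 198.00 + 21.2% × 785.00 = 364.42
Solidarity Surcharge: 1.74% × 3905.00 = 67.95
Total: 364.42 + 67.95 = 432.37

432.37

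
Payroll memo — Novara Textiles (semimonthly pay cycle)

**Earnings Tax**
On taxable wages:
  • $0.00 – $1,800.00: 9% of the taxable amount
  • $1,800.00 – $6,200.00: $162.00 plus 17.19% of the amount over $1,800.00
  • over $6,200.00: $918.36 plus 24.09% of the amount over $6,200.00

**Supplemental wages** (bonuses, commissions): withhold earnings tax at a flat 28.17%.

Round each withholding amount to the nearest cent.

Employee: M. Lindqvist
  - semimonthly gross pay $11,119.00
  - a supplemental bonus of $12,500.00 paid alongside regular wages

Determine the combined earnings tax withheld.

$5,624.60

Earnings Tax: taxable = $11,119.00
  $918.36 + 24.09% × ($11,119.00 − $6,200.00) = $918.36 + 24.09% × $4,919.00 = $2,103.35
Supplemental (28.17% flat on bonus): 28.17% × $12,500.00 = $3,521.25
Total earnings tax: $2,103.35 + $3,521.25 = $5,624.60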